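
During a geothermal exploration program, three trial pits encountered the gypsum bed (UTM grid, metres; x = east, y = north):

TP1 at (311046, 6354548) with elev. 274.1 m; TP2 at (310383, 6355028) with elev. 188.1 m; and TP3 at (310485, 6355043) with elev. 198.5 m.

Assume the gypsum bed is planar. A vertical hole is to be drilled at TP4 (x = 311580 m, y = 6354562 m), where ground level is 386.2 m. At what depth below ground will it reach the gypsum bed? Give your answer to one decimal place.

Two edge vectors: TP1→TP2 = (-663, 480, -86), TP1→TP3 = (-561, 495, -75.6).
Normal n = (TP1→TP2) × (TP1→TP3) = (6282, -1876.8, -58905).
So ∂z/∂x = −n_x/n_z = 0.106646295 and ∂z/∂y = −n_y/n_z = −0.031861472.
Intercept c from TP1: 274.1 − 33171.90 + 202465.25 = 169567.45.
At (311580, 6354562): z_contact = 33228.85 − 202465.70 + 169567.45 = 330.60 m.
Depth below ground = 386.2 − 330.60 = 55.6 m.

55.6 m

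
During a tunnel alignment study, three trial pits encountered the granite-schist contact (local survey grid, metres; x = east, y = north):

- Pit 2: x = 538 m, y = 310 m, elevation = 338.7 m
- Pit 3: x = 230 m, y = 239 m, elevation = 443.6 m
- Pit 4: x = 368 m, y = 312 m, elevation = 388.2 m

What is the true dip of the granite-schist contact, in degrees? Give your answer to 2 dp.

19.67°

Let the plane be z = a·x + b·y + c.
Pit 3−Pit 2: −308a − 71b = 104.9;  Pit 4−Pit 2: −170a + 2b = 49.5.
Solving gives a = −0.29358, b = −0.20393.
Gradient magnitude |∇z| = √(a² + b²) = √(0.08619 + 0.04159) = 0.35745.
True dip = arctan(0.35745) = 19.67°, dipping toward NE (azimuth ≈ 055°).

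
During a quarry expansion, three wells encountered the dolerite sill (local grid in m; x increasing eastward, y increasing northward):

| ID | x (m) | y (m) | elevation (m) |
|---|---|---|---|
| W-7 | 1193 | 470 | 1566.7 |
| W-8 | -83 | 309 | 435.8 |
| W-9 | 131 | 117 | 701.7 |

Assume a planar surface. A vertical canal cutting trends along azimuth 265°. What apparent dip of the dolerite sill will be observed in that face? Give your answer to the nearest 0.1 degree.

41.9°

Let the plane be z = a·x + b·y + c.
W-8−W-7: −1276a − 161b = −1130.9;  W-9−W-7: −1062a − 353b = −865.
Solving gives a = 0.93021, b = −0.34810.
Unit vector along 265° is (sin 265°, cos 265°) = (-0.9962, -0.0872).
Slope in that direction = a·(-0.9962) + b·(-0.0872) = −0.89633.
Apparent dip = arctan|0.89633| = 41.9° (true dip is 44.8°, so apparent ≤ true as expected).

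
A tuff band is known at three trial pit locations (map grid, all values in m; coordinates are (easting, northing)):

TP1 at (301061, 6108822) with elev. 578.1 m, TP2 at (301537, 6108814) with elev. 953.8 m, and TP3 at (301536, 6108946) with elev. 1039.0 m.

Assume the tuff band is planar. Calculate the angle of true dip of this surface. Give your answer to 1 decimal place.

45.9°

Two edge vectors: TP1→TP2 = (476, -8, 375.7), TP1→TP3 = (475, 124, 460.9).
Normal n = (TP1→TP2) × (TP1→TP3) = (-50274, -40930.9, 62824).
So ∂z/∂E = −n_x/n_z = 0.80024 and ∂z/∂N = −n_y/n_z = 0.65152.
Gradient magnitude |∇z| = √(a² + b²) = √(0.64038 + 0.42447) = 1.03192.
True dip = arctan(1.03192) = 45.9°, dipping toward SW (azimuth ≈ 231°).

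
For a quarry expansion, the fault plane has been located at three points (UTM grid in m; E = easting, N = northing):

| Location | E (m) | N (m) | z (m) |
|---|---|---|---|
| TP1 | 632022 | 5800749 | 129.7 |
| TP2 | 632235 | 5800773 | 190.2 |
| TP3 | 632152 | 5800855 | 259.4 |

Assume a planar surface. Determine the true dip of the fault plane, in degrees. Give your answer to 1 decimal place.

45.8°

Let the plane be z = a·E + b·N + c.
TP2−TP1: 213a + 24b = 60.5;  TP3−TP1: 130a + 106b = 129.7.
Solving gives a = 0.16961, b = 1.01558.
Gradient magnitude |∇z| = √(a² + b²) = √(0.02877 + 1.03140) = 1.02964.
True dip = arctan(1.02964) = 45.8°, dipping toward S (azimuth ≈ 189°).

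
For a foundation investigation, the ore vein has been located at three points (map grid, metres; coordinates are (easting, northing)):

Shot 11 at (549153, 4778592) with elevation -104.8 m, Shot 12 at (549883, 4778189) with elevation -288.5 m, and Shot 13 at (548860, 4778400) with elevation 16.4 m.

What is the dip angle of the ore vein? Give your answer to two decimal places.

Two edge vectors: Shot 11→Shot 12 = (730, -403, -183.7), Shot 11→Shot 13 = (-293, -192, 121.2).
Normal n = (Shot 11→Shot 12) × (Shot 11→Shot 13) = (-84114, -34651.9, -258239).
So ∂z/∂E = −n_x/n_z = −0.32572 and ∂z/∂N = −n_y/n_z = −0.13419.
Gradient magnitude |∇z| = √(a² + b²) = √(0.10609 + 0.01801) = 0.35228.
True dip = arctan(0.35228) = 19.41°, dipping toward ENE (azimuth ≈ 068°).

19.41°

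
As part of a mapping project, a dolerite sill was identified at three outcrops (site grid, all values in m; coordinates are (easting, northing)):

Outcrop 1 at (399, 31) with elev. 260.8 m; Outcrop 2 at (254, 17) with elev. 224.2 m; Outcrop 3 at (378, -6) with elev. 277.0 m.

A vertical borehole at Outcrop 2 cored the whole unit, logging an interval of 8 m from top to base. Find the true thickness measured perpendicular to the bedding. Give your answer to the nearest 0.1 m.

6.6 m

Let the plane be z = a·E + b·N + c.
Outcrop 2−Outcrop 1: −145a − 14b = −36.6;  Outcrop 3−Outcrop 1: −21a − 37b = 16.2.
Solving gives a = 0.31177, b = −0.61479.
|∇z| = √(a²+b²) = 0.68933, so dip δ = arctan(0.68933) = 34.58°.
True thickness = vertical thickness × cos δ = 8 × cos 34.58° = 6.6 m.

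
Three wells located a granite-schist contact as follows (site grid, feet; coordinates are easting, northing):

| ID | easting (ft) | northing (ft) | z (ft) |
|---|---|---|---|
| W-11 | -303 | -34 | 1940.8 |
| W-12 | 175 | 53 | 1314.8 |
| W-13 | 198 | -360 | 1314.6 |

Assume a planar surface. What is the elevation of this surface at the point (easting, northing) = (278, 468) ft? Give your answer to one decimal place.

1151.5 ft

Two edge vectors: W-11→W-12 = (478, 87, -626), W-11→W-13 = (501, -326, -626.2).
Normal n = (W-11→W-12) × (W-11→W-13) = (-258555.4, -14302.4, -199415).
So ∂z/∂easting = −n_x/n_z = −1.29657 and ∂z/∂northing = −n_y/n_z = −0.07172.
Intercept c from W-11: 1940.8 − 392.86 − 2.44 = 1545.50.
At (278, 468): z = −360.4 − 33.6 + 1545.50 = 1151.5 ft.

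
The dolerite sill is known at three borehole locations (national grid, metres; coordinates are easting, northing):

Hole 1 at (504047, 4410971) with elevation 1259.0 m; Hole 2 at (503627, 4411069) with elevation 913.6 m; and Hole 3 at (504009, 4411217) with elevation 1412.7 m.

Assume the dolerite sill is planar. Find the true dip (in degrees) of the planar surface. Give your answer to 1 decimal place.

Two edge vectors: Hole 1→Hole 2 = (-420, 98, -345.4), Hole 1→Hole 3 = (-38, 246, 153.7).
Normal n = (Hole 1→Hole 2) × (Hole 1→Hole 3) = (100031, 77679.2, -99596).
So ∂z/∂easting = −n_x/n_z = 1.00437 and ∂z/∂northing = −n_y/n_z = 0.77994.
Gradient magnitude |∇z| = √(a² + b²) = √(1.00875 + 0.60831) = 1.27164.
True dip = arctan(1.27164) = 51.8°, dipping toward SW (azimuth ≈ 232°).

51.8°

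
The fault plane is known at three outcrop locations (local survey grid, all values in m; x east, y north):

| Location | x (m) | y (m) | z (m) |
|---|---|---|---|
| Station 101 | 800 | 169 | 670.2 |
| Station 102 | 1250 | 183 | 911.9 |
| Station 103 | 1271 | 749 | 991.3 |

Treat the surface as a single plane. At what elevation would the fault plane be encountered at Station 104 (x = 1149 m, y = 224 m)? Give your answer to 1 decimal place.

863.0 m

Two edge vectors: Station 101→Station 102 = (450, 14, 241.7), Station 101→Station 103 = (471, 580, 321.1).
Normal n = (Station 101→Station 102) × (Station 101→Station 103) = (-135690.6, -30654.3, 254406).
So ∂z/∂x = −n_x/n_z = 0.533362 and ∂z/∂y = −n_y/n_z = 0.120494.
Intercept c from Station 101: 670.2 − 426.69 − 20.36 = 223.15.
At (1149, 224): z = 612.8 + 27.0 + 223.15 = 863.0 m.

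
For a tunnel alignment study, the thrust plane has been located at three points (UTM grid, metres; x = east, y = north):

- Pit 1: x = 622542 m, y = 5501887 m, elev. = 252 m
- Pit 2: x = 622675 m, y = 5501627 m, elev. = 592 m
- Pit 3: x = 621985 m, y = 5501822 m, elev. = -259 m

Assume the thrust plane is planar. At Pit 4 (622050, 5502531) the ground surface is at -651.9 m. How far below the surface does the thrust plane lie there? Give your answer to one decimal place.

Let the plane be z = a·x + b·y + c.
Pit 2−Pit 1: 133a − 260b = 340;  Pit 3−Pit 1: −557a − 65b = −511.
Solving gives a = 1.009741635, b = −0.791170625.
Then c = 252 − a·622542 − b·5501887 = 3724576.80.
At (622050, 5502531): z_contact = 628109.78 − 4353440.89 + 3724576.80 = -754.31 m.
Depth below ground = -651.9 − (-754.31) = 102.4 m.

102.4 m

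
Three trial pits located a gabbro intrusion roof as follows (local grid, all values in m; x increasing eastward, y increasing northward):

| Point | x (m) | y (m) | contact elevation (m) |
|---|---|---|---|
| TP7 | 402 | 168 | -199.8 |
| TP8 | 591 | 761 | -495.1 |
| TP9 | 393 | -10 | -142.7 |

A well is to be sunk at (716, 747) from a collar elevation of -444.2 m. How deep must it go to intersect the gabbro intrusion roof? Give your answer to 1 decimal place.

129.5 m

Let the plane be z = a·x + b·y + c.
TP8−TP7: 189a + 593b = −295.3;  TP9−TP7: −9a − 178b = 57.1.
Solving gives a = −0.66077, b = −0.28738.
Then c = -199.8 − a·402 − b·168 = 114.11.
At (716, 747): z_contact = −473.11 − 214.67 + 114.11 = -573.67 m.
Depth below ground = -444.2 − (-573.67) = 129.5 m.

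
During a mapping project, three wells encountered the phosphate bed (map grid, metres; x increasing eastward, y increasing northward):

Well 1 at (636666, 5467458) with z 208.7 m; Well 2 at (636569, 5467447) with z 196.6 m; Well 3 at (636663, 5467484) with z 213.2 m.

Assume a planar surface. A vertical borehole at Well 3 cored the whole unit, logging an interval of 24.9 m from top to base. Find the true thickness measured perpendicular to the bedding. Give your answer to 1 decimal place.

Let the plane be z = a·x + b·y + c.
Well 2−Well 1: −97a − 11b = −12.1;  Well 3−Well 1: −3a + 26b = 4.5.
Solving gives a = 0.10376, b = 0.18505.
|∇z| = √(a²+b²) = 0.21215, so dip δ = arctan(0.21215) = 11.98°.
True thickness = vertical thickness × cos δ = 24.9 × cos 11.98° = 24.4 m.

24.4 m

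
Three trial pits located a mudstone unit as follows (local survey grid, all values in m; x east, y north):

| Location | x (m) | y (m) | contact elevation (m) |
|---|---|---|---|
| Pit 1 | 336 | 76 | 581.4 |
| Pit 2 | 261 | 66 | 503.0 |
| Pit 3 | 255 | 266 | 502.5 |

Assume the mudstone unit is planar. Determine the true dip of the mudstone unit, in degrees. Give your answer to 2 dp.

Let the plane be z = a·x + b·y + c.
Pit 2−Pit 1: −75a − 10b = −78.4;  Pit 3−Pit 1: −81a + 190b = −78.9.
Solving gives a = 1.04150, b = 0.02875.
Gradient magnitude |∇z| = √(a² + b²) = √(1.08472 + 0.00083) = 1.04190.
True dip = arctan(1.04190) = 46.18°, dipping toward W (azimuth ≈ 268°).

46.18°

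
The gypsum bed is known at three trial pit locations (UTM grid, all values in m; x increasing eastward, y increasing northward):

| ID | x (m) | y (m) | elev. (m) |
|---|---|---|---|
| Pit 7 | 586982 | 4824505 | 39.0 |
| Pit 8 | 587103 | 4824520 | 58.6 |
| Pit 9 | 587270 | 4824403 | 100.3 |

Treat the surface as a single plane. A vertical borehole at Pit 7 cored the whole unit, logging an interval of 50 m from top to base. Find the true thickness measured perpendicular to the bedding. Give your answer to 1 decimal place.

Let the plane be z = a·x + b·y + c.
Pit 8−Pit 7: 121a + 15b = 19.6;  Pit 9−Pit 7: 288a − 102b = 61.3.
Solving gives a = 0.17517, b = −0.10638.
|∇z| = √(a²+b²) = 0.20494, so dip δ = arctan(0.20494) = 11.58°.
True thickness = vertical thickness × cos δ = 50 × cos 11.58° = 49.0 m.

49.0 m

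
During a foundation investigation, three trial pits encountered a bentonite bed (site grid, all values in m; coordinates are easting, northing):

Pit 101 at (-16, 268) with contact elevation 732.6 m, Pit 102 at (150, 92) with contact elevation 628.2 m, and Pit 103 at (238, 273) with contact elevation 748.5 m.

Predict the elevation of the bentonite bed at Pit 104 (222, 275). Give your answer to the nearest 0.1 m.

749.0 m

Two edge vectors: Pit 101→Pit 102 = (166, -176, -104.4), Pit 101→Pit 103 = (254, 5, 15.9).
Normal n = (Pit 101→Pit 102) × (Pit 101→Pit 103) = (-2276.4, -29157, 45534).
So ∂z/∂easting = −n_x/n_z = 0.04999 and ∂z/∂northing = −n_y/n_z = 0.64033.
Intercept c from Pit 101: 732.6 + 0.80 − 171.61 = 561.79.
At (222, 275): z = 11.1 + 176.1 + 561.79 = 749.0 m.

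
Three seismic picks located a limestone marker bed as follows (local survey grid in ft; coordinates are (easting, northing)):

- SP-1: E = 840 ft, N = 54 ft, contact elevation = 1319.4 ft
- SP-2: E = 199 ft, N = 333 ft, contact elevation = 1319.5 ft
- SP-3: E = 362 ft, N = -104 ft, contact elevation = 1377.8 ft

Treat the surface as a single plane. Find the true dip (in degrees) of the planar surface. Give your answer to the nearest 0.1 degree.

Two edge vectors: SP-1→SP-2 = (-641, 279, 0.1), SP-1→SP-3 = (-478, -158, 58.4).
Normal n = (SP-1→SP-2) × (SP-1→SP-3) = (16309.4, 37386.6, 234640).
So ∂z/∂E = −n_x/n_z = −0.06951 and ∂z/∂N = −n_y/n_z = −0.15934.
Gradient magnitude |∇z| = √(a² + b²) = √(0.00483 + 0.02539) = 0.17384.
True dip = arctan(0.17384) = 9.9°, dipping toward NNE (azimuth ≈ 024°).

9.9°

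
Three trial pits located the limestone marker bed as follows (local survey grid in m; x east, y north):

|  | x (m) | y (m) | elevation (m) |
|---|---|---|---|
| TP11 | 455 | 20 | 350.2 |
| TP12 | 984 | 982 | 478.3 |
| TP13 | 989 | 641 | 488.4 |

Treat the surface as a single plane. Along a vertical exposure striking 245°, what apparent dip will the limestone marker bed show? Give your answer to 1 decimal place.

Let the plane be z = a·x + b·y + c.
TP12−TP11: 529a + 962b = 128.1;  TP13−TP11: 534a + 621b = 138.2.
Solving gives a = 0.28833, b = −0.02539.
Unit vector along 245° is (sin 245°, cos 245°) = (-0.9063, -0.4226).
Slope in that direction = a·(-0.9063) + b·(-0.4226) = −0.25058.
Apparent dip = arctan|0.25058| = 14.1° (true dip is 16.1°, so apparent ≤ true as expected).

14.1°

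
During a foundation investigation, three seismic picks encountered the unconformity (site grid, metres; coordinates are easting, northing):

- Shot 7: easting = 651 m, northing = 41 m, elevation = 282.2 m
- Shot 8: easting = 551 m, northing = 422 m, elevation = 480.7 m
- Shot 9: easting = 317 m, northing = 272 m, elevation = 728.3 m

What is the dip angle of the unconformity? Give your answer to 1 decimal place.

Let the plane be z = a·easting + b·northing + c.
Shot 8−Shot 7: −100a + 381b = 198.5;  Shot 9−Shot 7: −334a + 231b = 446.1.
Solving gives a = −1.19161, b = 0.20824.
Gradient magnitude |∇z| = √(a² + b²) = √(1.41993 + 0.04336) = 1.20967.
True dip = arctan(1.20967) = 50.4°, dipping toward E (azimuth ≈ 100°).

50.4°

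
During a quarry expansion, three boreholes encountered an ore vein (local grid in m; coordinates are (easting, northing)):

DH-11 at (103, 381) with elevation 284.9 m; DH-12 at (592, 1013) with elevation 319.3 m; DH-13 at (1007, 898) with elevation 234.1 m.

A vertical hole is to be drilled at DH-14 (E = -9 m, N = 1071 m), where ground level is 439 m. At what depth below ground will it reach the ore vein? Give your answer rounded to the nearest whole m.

15 m

Two edge vectors: DH-11→DH-12 = (489, 632, 34.4), DH-11→DH-13 = (904, 517, -50.8).
Normal n = (DH-11→DH-12) × (DH-11→DH-13) = (-49890.4, 55938.8, -318515).
So ∂z/∂E = −n_x/n_z = −0.15663 and ∂z/∂N = −n_y/n_z = 0.17562.
Intercept c from DH-11: 284.9 + 16.13 − 66.91 = 234.12.
At (-9, 1071): z_contact = 1.4 + 188.1 + 234.12 = 423.6 m.
Depth below ground = 439 − 423.6 = 15 m.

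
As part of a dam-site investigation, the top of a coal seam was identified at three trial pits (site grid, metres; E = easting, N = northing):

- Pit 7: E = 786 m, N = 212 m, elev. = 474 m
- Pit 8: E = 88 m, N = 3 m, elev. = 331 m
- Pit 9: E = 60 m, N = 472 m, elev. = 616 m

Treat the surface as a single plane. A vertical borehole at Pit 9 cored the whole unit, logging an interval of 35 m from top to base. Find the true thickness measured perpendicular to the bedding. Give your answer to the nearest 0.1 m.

29.9 m

Let the plane be z = a·E + b·N + c.
Pit 8−Pit 7: −698a − 209b = −143;  Pit 9−Pit 7: −726a + 260b = 142.
Solving gives a = 0.02251, b = 0.60902.
|∇z| = √(a²+b²) = 0.60944, so dip δ = arctan(0.60944) = 31.36°.
True thickness = vertical thickness × cos δ = 35 × cos 31.36° = 29.9 m.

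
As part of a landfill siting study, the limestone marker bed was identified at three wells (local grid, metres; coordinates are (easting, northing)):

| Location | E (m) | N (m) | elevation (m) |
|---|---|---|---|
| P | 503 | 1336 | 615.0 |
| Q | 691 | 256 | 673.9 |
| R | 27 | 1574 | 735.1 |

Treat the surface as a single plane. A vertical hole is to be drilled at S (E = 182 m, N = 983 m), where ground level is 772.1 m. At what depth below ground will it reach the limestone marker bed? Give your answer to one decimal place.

Let the plane be z = a·E + b·N + c.
Q−P: 188a − 1080b = 58.9;  R−P: −476a + 238b = 120.1.
Solving gives a = −0.306233, b = −0.107844.
Then c = 615 − a·503 − b·1336 = 913.12.
At (182, 983): z_contact = −55.73 − 106.01 + 913.12 = 751.37 m.
Depth below ground = 772.1 − 751.37 = 20.7 m.

20.7 m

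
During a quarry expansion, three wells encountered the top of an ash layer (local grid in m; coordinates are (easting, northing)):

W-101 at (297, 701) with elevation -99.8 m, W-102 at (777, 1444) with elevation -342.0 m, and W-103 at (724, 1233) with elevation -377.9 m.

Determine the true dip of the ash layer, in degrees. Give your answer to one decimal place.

Two edge vectors: W-101→W-102 = (480, 743, -242.2), W-101→W-103 = (427, 532, -278.1).
Normal n = (W-101→W-102) × (W-101→W-103) = (-77777.9, 30068.6, -61901).
So ∂z/∂E = −n_x/n_z = −1.25649 and ∂z/∂N = −n_y/n_z = 0.48575.
Gradient magnitude |∇z| = √(a² + b²) = √(1.57876 + 0.23596) = 1.34712.
True dip = arctan(1.34712) = 53.4°, dipping toward ESE (azimuth ≈ 111°).

53.4°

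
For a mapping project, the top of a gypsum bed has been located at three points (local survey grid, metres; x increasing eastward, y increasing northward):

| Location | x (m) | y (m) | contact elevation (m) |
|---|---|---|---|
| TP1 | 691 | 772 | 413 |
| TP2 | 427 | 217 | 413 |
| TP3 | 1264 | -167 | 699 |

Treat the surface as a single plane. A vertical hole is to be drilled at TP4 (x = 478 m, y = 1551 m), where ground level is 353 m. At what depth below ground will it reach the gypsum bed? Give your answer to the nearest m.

Let the plane be z = a·x + b·y + c.
TP2−TP1: −264a − 555b = 0;  TP3−TP1: 573a − 939b = 286.
Solving gives a = 0.28049, b = −0.13342.
Then c = 413 − a·691 − b·772 = 322.18.
At (478, 1551): z_contact = 134.1 − 206.9 + 322.18 = 249.3 m.
Depth below ground = 353 − 249.3 = 104 m.

104 m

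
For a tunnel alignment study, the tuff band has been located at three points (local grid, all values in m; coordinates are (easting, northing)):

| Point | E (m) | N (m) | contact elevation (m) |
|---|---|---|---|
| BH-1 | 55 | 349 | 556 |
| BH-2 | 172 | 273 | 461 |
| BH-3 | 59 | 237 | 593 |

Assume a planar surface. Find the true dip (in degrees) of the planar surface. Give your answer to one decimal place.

48.1°

Two edge vectors: BH-1→BH-2 = (117, -76, -95), BH-1→BH-3 = (4, -112, 37).
Normal n = (BH-1→BH-2) × (BH-1→BH-3) = (-13452, -4709, -12800).
So ∂z/∂E = −n_x/n_z = −1.05094 and ∂z/∂N = −n_y/n_z = −0.36789.
Gradient magnitude |∇z| = √(a² + b²) = √(1.10447 + 0.13534) = 1.11347.
True dip = arctan(1.11347) = 48.1°, dipping toward ENE (azimuth ≈ 071°).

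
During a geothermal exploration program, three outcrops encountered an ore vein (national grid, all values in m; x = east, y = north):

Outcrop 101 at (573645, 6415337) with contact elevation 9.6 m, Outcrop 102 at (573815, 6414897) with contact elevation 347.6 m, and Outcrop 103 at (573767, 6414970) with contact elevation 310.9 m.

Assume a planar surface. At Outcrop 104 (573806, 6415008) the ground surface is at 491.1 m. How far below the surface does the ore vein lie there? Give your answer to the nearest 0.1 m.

261.9 m

Let the plane be z = a·x + b·y + c.
Outcrop 102−Outcrop 101: 170a − 440b = 338;  Outcrop 103−Outcrop 101: 122a − 367b = 301.3.
Solving gives a = −0.978874856, b = −1.146383467.
Then c = 9.6 − a·573645 − b·6415337 = 7915972.54.
At (573806, 6415008): z_contact = −561684.27 − 7354059.11 + 7915972.54 = 229.16 m.
Depth below ground = 491.1 − 229.16 = 261.9 m.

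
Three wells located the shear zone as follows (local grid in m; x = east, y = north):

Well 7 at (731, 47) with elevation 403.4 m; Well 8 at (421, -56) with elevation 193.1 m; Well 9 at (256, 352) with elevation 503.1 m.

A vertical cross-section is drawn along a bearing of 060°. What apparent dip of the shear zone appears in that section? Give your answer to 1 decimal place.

38.0°

Let the plane be z = a·x + b·y + c.
Well 8−Well 7: −310a − 103b = −210.3;  Well 9−Well 7: −475a + 305b = 99.7.
Solving gives a = 0.37548, b = 0.91165.
Unit vector along 060° is (sin 60°, cos 60°) = (0.8660, 0.5000).
Slope in that direction = a·(0.8660) + b·(0.5000) = 0.78100.
Apparent dip = arctan|0.78100| = 38.0° (true dip is 44.6°, so apparent ≤ true as expected).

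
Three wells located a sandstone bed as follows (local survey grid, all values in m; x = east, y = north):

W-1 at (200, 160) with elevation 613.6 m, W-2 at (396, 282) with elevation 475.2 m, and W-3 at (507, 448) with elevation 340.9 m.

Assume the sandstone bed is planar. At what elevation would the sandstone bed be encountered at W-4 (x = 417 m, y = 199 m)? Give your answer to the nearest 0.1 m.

Two edge vectors: W-1→W-2 = (196, 122, -138.4), W-1→W-3 = (307, 288, -272.7).
Normal n = (W-1→W-2) × (W-1→W-3) = (6589.8, 10960.4, 18994).
So ∂z/∂x = −n_x/n_z = −0.34694 and ∂z/∂y = −n_y/n_z = −0.57705.
Intercept c from W-1: 613.6 + 69.39 + 92.33 = 775.32.
At (417, 199): z = −144.7 − 114.8 + 775.32 = 515.8 m.

515.8 m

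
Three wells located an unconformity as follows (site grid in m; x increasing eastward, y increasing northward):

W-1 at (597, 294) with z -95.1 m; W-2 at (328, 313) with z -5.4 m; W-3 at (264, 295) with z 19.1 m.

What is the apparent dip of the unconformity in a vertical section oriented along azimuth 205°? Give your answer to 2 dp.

Let the plane be z = a·x + b·y + c.
W-2−W-1: −269a + 19b = 89.7;  W-3−W-1: −333a + 1b = 114.2.
Solving gives a = −0.34336, b = −0.14026.
Unit vector along 205° is (sin 205°, cos 205°) = (-0.4226, -0.9063).
Slope in that direction = a·(-0.4226) + b·(-0.9063) = 0.27223.
Apparent dip = arctan|0.27223| = 15.23° (true dip is 20.4°, so apparent ≤ true as expected).

15.23°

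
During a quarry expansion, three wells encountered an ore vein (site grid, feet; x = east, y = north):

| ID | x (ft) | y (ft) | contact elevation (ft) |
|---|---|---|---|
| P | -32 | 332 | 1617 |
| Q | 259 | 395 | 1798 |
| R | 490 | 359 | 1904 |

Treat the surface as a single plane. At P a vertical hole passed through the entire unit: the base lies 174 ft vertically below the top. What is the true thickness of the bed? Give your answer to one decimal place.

143.5 ft

Let the plane be z = a·x + b·y + c.
Q−P: 291a + 63b = 181;  R−P: 522a + 27b = 287.
Solving gives a = 0.52715, b = 0.43809.
|∇z| = √(a²+b²) = 0.68543, so dip δ = arctan(0.68543) = 34.43°.
True thickness = vertical thickness × cos δ = 174 × cos 34.43° = 143.5 ft.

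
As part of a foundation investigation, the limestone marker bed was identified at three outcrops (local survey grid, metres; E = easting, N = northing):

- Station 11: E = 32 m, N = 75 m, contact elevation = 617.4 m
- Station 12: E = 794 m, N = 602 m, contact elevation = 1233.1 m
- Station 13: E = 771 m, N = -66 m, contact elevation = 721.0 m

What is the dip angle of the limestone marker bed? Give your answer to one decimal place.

Let the plane be z = a·E + b·N + c.
Station 12−Station 11: 762a + 527b = 615.7;  Station 13−Station 11: 739a − 141b = 103.6.
Solving gives a = 0.28459, b = 0.75682.
Gradient magnitude |∇z| = √(a² + b²) = √(0.08099 + 0.57277) = 0.80856.
True dip = arctan(0.80856) = 39.0°, dipping toward SSW (azimuth ≈ 201°).

39.0°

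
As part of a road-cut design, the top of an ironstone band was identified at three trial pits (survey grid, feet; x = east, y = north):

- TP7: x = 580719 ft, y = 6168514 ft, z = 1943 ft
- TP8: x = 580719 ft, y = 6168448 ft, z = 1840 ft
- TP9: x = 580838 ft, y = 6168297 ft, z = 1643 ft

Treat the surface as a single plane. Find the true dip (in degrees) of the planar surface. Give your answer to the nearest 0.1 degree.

57.9°

Let the plane be z = a·x + b·y + c.
TP8−TP7: 0a − 66b = −103;  TP9−TP7: 119a − 217b = −300.
Solving gives a = 0.32480, b = 1.56061.
Gradient magnitude |∇z| = √(a² + b²) = √(0.10550 + 2.43549) = 1.59405.
True dip = arctan(1.59405) = 57.9°, dipping toward SSW (azimuth ≈ 192°).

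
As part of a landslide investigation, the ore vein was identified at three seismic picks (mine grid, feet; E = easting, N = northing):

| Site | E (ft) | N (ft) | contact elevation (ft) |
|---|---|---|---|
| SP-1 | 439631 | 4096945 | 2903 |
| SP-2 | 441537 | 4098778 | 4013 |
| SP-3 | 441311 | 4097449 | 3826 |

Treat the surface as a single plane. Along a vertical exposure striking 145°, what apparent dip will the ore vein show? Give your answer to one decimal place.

14.9°

Two edge vectors: SP-1→SP-2 = (1906, 1833, 1110), SP-1→SP-3 = (1680, 504, 923).
Normal n = (SP-1→SP-2) × (SP-1→SP-3) = (1132419, 105562, -2118816).
So ∂z/∂E = −n_x/n_z = 0.53446 and ∂z/∂N = −n_y/n_z = 0.04982.
Unit vector along 145° is (sin 145°, cos 145°) = (0.5736, -0.8192).
Slope in that direction = a·(0.5736) + b·(-0.8192) = 0.26574.
Apparent dip = arctan|0.26574| = 14.9° (true dip is 28.2°, so apparent ≤ true as expected).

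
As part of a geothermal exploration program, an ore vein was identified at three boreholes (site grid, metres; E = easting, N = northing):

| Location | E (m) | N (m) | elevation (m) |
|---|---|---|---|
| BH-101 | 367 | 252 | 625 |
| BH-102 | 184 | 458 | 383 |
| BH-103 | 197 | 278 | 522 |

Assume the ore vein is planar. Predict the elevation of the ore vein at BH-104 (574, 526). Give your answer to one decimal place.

525.3 m

Two edge vectors: BH-101→BH-102 = (-183, 206, -242), BH-101→BH-103 = (-170, 26, -103).
Normal n = (BH-101→BH-102) × (BH-101→BH-103) = (-14926, 22291, 30262).
So ∂z/∂E = −n_x/n_z = 0.49323 and ∂z/∂N = −n_y/n_z = −0.73660.
Intercept c from BH-101: 625 − 181.01 + 185.62 = 629.61.
At (574, 526): z = 283.1 − 387.5 + 629.61 = 525.3 m.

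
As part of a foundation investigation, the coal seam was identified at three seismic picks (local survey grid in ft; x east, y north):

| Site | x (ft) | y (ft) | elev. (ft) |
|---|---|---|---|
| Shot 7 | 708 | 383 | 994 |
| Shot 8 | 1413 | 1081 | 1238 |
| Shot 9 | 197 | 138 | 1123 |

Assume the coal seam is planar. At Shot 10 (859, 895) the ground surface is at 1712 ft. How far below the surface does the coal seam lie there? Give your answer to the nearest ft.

241 ft

Two edge vectors: Shot 7→Shot 8 = (705, 698, 244), Shot 7→Shot 9 = (-511, -245, 129).
Normal n = (Shot 7→Shot 8) × (Shot 7→Shot 9) = (149822, -215629, 183953).
So ∂z/∂x = −n_x/n_z = −0.81446 and ∂z/∂y = −n_y/n_z = 1.17220.
Intercept c from Shot 7: 994 + 576.64 − 448.95 = 1121.69.
At (859, 895): z_contact = −699.6 + 1049.1 + 1121.69 = 1471.2 ft.
Depth below ground = 1712 − 1471.2 = 241 ft.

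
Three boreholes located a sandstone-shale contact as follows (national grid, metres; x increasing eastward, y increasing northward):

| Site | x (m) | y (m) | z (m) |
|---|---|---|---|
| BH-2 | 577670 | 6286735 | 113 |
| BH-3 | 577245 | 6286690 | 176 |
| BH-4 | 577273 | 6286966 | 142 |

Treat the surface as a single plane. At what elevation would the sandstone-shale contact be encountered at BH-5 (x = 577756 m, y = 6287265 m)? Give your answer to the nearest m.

Two edge vectors: BH-2→BH-3 = (-425, -45, 63), BH-2→BH-4 = (-397, 231, 29).
Normal n = (BH-2→BH-3) × (BH-2→BH-4) = (-15858, -12686, -116040).
So ∂z/∂x = −n_x/n_z = −0.13665977 and ∂z/∂y = −n_y/n_z = −0.10932437.
Intercept c from BH-2: 113 + 78944.25 + 687293.35 = 766350.60.
At (577756, 6287265): z = −78956.0 − 687351.3 + 766350.60 = 43.3 m.

43 m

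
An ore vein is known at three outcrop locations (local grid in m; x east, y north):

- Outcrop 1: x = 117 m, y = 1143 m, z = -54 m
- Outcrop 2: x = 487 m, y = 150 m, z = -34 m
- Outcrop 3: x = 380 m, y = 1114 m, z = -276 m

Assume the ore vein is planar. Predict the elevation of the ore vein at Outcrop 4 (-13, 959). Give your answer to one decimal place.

Let the plane be z = a·x + b·y + c.
Outcrop 2−Outcrop 1: 370a − 993b = 20;  Outcrop 3−Outcrop 1: 263a − 29b = −222.
Solving gives a = −0.882589, b = −0.349001.
Then c = -54 − a·117 − b·1143 = 448.17.
At (-13, 959): z = 11.5 − 334.7 + 448.17 = 125.0 m.

125.0 m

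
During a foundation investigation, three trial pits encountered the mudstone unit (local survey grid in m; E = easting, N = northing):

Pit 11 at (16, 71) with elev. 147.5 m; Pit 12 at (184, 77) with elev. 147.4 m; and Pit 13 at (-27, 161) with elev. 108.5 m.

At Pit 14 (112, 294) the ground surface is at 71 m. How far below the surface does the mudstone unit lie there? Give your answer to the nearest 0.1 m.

Two edge vectors: Pit 11→Pit 12 = (168, 6, -0.1), Pit 11→Pit 13 = (-43, 90, -39).
Normal n = (Pit 11→Pit 12) × (Pit 11→Pit 13) = (-225, 6556.3, 15378).
So ∂z/∂E = −n_x/n_z = 0.01463 and ∂z/∂N = −n_y/n_z = −0.42634.
Intercept c from Pit 11: 147.5 − 0.23 + 30.27 = 177.54.
At (112, 294): z_contact = 1.64 − 125.34 + 177.54 = 53.83 m.
Depth below ground = 71 − 53.83 = 17.2 m.

17.2 m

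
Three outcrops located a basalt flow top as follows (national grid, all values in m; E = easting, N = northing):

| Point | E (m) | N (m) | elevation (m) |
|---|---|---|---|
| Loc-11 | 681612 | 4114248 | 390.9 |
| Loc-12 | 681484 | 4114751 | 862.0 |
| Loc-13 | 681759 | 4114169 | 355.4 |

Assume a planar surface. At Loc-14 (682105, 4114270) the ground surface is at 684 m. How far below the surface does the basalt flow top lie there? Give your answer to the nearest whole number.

121 m

Let the plane be z = a·E + b·N + c.
Loc-12−Loc-11: −128a + 503b = 471.1;  Loc-13−Loc-11: 147a − 79b = −35.5.
Solving gives a = 0.30331667, b = 1.01376647.
Then c = 390.9 − a·681612 − b·4114248 = −4377240.06.
At (682105, 4114270): z_contact = 206893.8 + 4170909.0 − 4377240.06 = 562.7 m.
Depth below ground = 684 − 562.7 = 121 m.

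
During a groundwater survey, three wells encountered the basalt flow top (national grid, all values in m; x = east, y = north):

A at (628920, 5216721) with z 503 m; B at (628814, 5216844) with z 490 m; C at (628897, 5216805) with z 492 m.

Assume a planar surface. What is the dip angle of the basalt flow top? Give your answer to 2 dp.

8.48°

Two edge vectors: A→B = (-106, 123, -13), A→C = (-23, 84, -11).
Normal n = (A→B) × (A→C) = (-261, -867, -6075).
So ∂z/∂x = −n_x/n_z = −0.04296 and ∂z/∂y = −n_y/n_z = −0.14272.
Gradient magnitude |∇z| = √(a² + b²) = √(0.00185 + 0.02037) = 0.14904.
True dip = arctan(0.14904) = 8.48°, dipping toward NNE (azimuth ≈ 017°).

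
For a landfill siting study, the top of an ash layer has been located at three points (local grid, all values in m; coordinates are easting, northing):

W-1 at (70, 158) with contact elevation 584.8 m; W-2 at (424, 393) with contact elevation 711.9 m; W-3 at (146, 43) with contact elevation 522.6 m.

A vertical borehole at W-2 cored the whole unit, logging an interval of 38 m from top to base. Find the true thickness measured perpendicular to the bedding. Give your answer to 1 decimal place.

Let the plane be z = a·easting + b·northing + c.
W-2−W-1: 354a + 235b = 127.1;  W-3−W-1: 76a − 115b = −62.2.
Solving gives a = −0.00001, b = 0.54086.
|∇z| = √(a²+b²) = 0.54086, so dip δ = arctan(0.54086) = 28.41°.
True thickness = vertical thickness × cos δ = 38 × cos 28.41° = 33.4 m.

33.4 m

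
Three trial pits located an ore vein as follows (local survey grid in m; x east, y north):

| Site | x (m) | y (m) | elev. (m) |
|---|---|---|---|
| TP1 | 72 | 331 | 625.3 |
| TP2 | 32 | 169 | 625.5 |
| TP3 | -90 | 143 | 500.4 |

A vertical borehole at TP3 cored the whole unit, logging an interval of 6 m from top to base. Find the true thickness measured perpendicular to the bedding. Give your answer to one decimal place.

4.0 m

Two edge vectors: TP1→TP2 = (-40, -162, 0.2), TP1→TP3 = (-162, -188, -124.9).
Normal n = (TP1→TP2) × (TP1→TP3) = (20271.4, -5028.4, -18724).
So ∂z/∂x = −n_x/n_z = 1.08264 and ∂z/∂y = −n_y/n_z = −0.26855.
|∇z| = √(a²+b²) = 1.11545, so dip δ = arctan(1.11545) = 48.12°.
True thickness = vertical thickness × cos δ = 6 × cos 48.12° = 4.0 m.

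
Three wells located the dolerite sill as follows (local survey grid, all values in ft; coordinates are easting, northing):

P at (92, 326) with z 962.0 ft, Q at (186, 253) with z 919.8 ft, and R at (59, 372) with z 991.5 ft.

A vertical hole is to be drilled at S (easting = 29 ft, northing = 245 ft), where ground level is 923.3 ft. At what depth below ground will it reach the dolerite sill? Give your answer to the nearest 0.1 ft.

Let the plane be z = a·easting + b·northing + c.
Q−P: 94a − 73b = −42.2;  R−P: −33a + 46b = 29.5.
Solving gives a = 0.11086, b = 0.72084.
Then c = 962 − a·92 − b·326 = 716.81.
At (29, 245): z_contact = 3.21 + 176.60 + 716.81 = 896.63 ft.
Depth below ground = 923.3 − 896.63 = 26.7 ft.

26.7 ft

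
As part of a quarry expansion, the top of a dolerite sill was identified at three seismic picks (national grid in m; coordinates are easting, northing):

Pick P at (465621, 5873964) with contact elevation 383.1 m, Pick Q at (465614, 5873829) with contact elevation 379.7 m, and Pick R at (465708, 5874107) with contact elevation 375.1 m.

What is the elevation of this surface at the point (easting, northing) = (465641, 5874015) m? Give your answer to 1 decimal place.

Let the plane be z = a·easting + b·northing + c.
Pick Q−Pick P: −7a − 135b = −3.4;  Pick R−Pick P: 87a + 143b = −8.
Solving gives a = −0.145774386, b = 0.032743857.
Then c = 383.1 − a·465621 − b·5873964 = −124077.52.
At (465641, 5874015): z = −67878.5 + 192337.9 − 124077.52 = 381.9 m.

381.9 m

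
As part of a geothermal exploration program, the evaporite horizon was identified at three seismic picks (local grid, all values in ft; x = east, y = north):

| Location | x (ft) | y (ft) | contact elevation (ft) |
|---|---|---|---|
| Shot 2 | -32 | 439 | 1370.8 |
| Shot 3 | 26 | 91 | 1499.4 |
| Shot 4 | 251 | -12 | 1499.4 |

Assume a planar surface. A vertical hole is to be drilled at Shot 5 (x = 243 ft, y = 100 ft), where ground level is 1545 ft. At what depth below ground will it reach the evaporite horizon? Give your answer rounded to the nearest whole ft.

89 ft

Two edge vectors: Shot 2→Shot 3 = (58, -348, 128.6), Shot 2→Shot 4 = (283, -451, 128.6).
Normal n = (Shot 2→Shot 3) × (Shot 2→Shot 4) = (13245.8, 28935, 72326).
So ∂z/∂x = −n_x/n_z = −0.18314 and ∂z/∂y = −n_y/n_z = −0.40006.
Intercept c from Shot 2: 1370.8 − 5.86 + 175.63 = 1540.57.
At (243, 100): z_contact = −44.5 − 40.0 + 1540.57 = 1456.1 ft.
Depth below ground = 1545 − 1456.1 = 89 ft.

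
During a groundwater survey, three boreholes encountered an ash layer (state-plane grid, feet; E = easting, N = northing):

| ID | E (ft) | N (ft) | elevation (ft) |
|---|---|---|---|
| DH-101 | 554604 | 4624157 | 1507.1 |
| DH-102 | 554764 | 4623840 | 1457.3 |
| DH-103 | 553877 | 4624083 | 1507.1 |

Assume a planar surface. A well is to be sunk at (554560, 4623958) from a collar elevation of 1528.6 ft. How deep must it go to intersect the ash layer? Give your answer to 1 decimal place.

50.6 ft

Let the plane be z = a·E + b·N + c.
DH-102−DH-101: 160a − 317b = −49.8;  DH-103−DH-101: −727a − 74b = 0.
Solving gives a = −0.015209308, b = 0.149421170.
Then c = 1507.1 − a·554604 − b·4624157 = −681004.71.
At (554560, 4623958): z_contact = −8434.47 + 690917.21 − 681004.71 = 1478.03 ft.
Depth below ground = 1528.6 − 1478.03 = 50.6 ft.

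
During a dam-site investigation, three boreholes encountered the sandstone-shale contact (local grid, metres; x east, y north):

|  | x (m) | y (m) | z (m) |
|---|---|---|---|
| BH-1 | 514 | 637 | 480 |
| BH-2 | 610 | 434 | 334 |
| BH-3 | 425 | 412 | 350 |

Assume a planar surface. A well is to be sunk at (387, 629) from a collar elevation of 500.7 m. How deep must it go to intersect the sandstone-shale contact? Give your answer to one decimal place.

Let the plane be z = a·x + b·y + c.
BH-2−BH-1: 96a − 203b = −146;  BH-3−BH-1: −89a − 225b = −130.
Solving gives a = −0.16286, b = 0.64220.
Then c = 480 − a·514 − b·637 = 154.63.
At (387, 629): z_contact = −63.03 + 403.94 + 154.63 = 495.55 m.
Depth below ground = 500.7 − 495.55 = 5.2 m.

5.2 m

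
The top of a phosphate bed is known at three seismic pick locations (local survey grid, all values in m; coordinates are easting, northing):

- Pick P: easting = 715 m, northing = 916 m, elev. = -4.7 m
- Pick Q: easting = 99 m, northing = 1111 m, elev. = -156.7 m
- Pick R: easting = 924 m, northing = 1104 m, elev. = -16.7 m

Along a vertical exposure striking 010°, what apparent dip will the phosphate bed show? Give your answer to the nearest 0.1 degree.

Let the plane be z = a·easting + b·northing + c.
Pick Q−Pick P: −616a + 195b = −152;  Pick R−Pick P: 209a + 188b = −12.
Solving gives a = 0.16757, b = −0.25012.
Unit vector along 010° is (sin 10°, cos 10°) = (0.1736, 0.9848).
Slope in that direction = a·(0.1736) + b·(0.9848) = −0.21722.
Apparent dip = arctan|0.21722| = 12.3° (true dip is 16.8°, so apparent ≤ true as expected).

12.3°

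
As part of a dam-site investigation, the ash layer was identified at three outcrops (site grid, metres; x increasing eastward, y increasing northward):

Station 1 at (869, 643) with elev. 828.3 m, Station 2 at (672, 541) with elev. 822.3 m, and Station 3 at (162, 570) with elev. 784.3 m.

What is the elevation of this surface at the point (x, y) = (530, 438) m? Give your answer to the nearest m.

820 m

Let the plane be z = a·x + b·y + c.
Station 2−Station 1: −197a − 102b = −6;  Station 3−Station 1: −707a − 73b = −44.
Solving gives a = 0.07015, b = −0.07666.
Then c = 828.3 − a·869 − b·643 = 816.63.
At (530, 438): z = 37.2 − 33.6 + 816.63 = 820.2 m.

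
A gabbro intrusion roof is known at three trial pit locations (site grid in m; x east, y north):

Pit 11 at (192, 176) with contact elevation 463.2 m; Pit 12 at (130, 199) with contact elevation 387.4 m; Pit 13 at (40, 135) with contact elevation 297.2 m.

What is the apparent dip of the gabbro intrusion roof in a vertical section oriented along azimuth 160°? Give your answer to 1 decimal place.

Let the plane be z = a·x + b·y + c.
Pit 12−Pit 11: −62a + 23b = −75.8;  Pit 13−Pit 11: −152a − 41b = −166.
Solving gives a = 1.14704, b = −0.20364.
Unit vector along 160° is (sin 160°, cos 160°) = (0.3420, -0.9397).
Slope in that direction = a·(0.3420) + b·(-0.9397) = 0.58367.
Apparent dip = arctan|0.58367| = 30.3° (true dip is 49.4°, so apparent ≤ true as expected).

30.3°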